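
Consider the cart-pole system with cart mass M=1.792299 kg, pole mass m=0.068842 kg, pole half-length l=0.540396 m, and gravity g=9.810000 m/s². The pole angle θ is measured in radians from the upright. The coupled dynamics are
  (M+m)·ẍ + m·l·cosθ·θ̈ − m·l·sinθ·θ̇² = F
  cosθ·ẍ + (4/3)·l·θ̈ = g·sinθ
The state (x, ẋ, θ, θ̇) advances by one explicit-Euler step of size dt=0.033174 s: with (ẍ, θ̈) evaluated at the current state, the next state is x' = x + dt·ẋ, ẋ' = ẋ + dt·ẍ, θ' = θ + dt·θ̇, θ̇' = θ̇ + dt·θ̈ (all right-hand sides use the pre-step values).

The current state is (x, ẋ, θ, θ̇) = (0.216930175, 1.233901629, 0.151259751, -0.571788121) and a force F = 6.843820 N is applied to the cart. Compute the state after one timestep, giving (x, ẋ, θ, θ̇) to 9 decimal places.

sinθ=0.150683619, cosθ=0.988582039
temp = (F + m·l·θ̇²·sinθ)/(M+m) = (6.843820 + 0.001832744)/1.861141 = 3.678202105
θ̈ = (g·sinθ − cosθ·temp)/(l·(4/3 − m·cos²θ/(M+m))) = -3.078487238
ẍ = temp − m·l·θ̈·cosθ/(M+m) = 3.739034708
Euler: x'=0.216930175+0.033174·1.233901629=0.257863628, ẋ'=1.233901629+0.033174·3.739034708=1.357940366
       θ'=0.151259751+0.033174·-0.571788121=0.132291252, θ̇'=-0.571788121+0.033174·-3.078487238=-0.673913857

(0.257863628, 1.357940366, 0.132291252, -0.673913857)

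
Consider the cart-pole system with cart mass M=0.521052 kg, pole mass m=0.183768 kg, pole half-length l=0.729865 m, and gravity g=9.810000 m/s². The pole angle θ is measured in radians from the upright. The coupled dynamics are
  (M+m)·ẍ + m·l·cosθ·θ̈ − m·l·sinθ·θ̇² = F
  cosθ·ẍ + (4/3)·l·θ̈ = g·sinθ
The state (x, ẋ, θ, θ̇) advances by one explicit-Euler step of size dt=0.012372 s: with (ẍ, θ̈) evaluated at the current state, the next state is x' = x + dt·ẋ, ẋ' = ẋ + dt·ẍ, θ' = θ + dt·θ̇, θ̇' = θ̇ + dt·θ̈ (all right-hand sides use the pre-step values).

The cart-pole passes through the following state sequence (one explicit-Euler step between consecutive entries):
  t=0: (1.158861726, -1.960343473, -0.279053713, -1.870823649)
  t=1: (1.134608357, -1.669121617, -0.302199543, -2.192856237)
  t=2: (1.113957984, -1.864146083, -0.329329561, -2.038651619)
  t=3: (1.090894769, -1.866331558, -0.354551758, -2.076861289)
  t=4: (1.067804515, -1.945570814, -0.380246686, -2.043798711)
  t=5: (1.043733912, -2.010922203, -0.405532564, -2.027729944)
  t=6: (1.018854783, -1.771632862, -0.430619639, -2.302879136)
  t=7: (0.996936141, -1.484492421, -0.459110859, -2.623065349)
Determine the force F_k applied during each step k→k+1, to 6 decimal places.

step 0→1:
  ẍ = (ẋ'−ẋ)/dt = (-1.669121617−-1.960343473)/0.012372 = 23.538786
  θ̈ = (θ̇'−θ̇)/dt = (-2.192856237−-1.870823649)/0.012372 = -26.029145
  sinθ=-0.275446, cosθ=0.961317
  F = (M+m)·ẍ + m·l·cosθ·θ̈ − m·l·sinθ·θ̇² = 16.590607 + -3.356130 − -0.129305 = 13.363782
step 1→2:
  ẍ = (ẋ'−ẋ)/dt = (-1.864146083−-1.669121617)/0.012372 = -15.763374
  θ̈ = (θ̇'−θ̇)/dt = (-2.038651619−-2.192856237)/0.012372 = 12.464001
  sinθ=-0.297621, cosθ=0.954684
  F = (M+m)·ẍ + m·l·cosθ·θ̈ − m·l·sinθ·θ̇² = -11.110341 + 1.595988 − -0.191953 = -9.322400
step 2→3:
  ẍ = (ẋ'−ẋ)/dt = (-1.866331558−-1.864146083)/0.012372 = -0.176647
  θ̈ = (θ̇'−θ̇)/dt = (-2.076861289−-2.038651619)/0.012372 = -3.088399
  sinθ=-0.323409, cosθ=0.946259
  F = (M+m)·ẍ + m·l·cosθ·θ̈ − m·l·sinθ·θ̇² = -0.124504 + -0.391973 − -0.180281 = -0.336196
step 3→4:
  ẍ = (ẋ'−ẋ)/dt = (-1.945570814−-1.866331558)/0.012372 = -6.404725
  θ̈ = (θ̇'−θ̇)/dt = (-2.043798711−-2.076861289)/0.012372 = 2.672371
  sinθ=-0.347170, cosθ=0.937802
  F = (M+m)·ẍ + m·l·cosθ·θ̈ − m·l·sinθ·θ̇² = -4.514178 + 0.336140 − -0.200849 = -3.977189
step 4→5:
  ẍ = (ẋ'−ẋ)/dt = (-2.010922203−-1.945570814)/0.012372 = -5.282201
  θ̈ = (θ̇'−θ̇)/dt = (-2.027729944−-2.043798711)/0.012372 = 1.298801
  sinθ=-0.371150, cosθ=0.928573
  F = (M+m)·ẍ + m·l·cosθ·θ̈ − m·l·sinθ·θ̇² = -3.723001 + 0.161760 − -0.207940 = -3.353301
step 5→6:
  ẍ = (ẋ'−ẋ)/dt = (-1.771632862−-2.010922203)/0.012372 = 19.341201
  θ̈ = (θ̇'−θ̇)/dt = (-2.302879136−-2.027729944)/0.012372 = -22.239670
  sinθ=-0.394508, cosθ=0.918892
  F = (M+m)·ẍ + m·l·cosθ·θ̈ − m·l·sinθ·θ̇² = 13.632065 + -2.740977 − -0.217565 = 11.108653
step 6→7:
  ẍ = (ẋ'−ẋ)/dt = (-1.484492421−-1.771632862)/0.012372 = 23.208894
  θ̈ = (θ̇'−θ̇)/dt = (-2.623065349−-2.302879136)/0.012372 = -25.879907
  sinθ=-0.417434, cosθ=0.908707
  F = (M+m)·ẍ + m·l·cosθ·θ̈ − m·l·sinθ·θ̇² = 16.358093 + -3.154272 − -0.296922 = 13.500743

F_0 = 13.363782 N
F_1 = -9.322400 N
F_2 = -0.336196 N
F_3 = -3.977189 N
F_4 = -3.353301 N
F_5 = 11.108653 N
F_6 = 13.500743 N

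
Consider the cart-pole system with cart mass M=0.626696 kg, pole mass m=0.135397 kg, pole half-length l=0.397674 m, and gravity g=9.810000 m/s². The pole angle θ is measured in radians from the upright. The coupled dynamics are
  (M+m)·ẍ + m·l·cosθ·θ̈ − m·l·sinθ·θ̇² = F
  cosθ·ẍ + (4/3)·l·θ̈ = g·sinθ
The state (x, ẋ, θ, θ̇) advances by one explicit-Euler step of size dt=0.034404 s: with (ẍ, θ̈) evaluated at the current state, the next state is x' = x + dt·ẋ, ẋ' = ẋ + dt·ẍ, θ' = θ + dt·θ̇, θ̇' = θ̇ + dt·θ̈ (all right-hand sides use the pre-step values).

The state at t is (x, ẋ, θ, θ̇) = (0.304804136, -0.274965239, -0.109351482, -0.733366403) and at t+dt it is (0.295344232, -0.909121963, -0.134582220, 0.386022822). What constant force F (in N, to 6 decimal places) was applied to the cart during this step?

ẍ = (ẋ'−ẋ)/dt = (-0.909121963−-0.274965239)/0.034404 = -18.432645
θ̈ = (θ̇'−θ̇)/dt = (0.386022822−-0.733366403)/0.034404 = 32.536601
sinθ=-0.109134, cosθ=0.994027
F = (M+m)·ẍ + m·l·cosθ·θ̈ − m·l·sinθ·θ̇² = -14.047390 + 1.741432 − -0.003160 = -12.302797

F = -12.302797 N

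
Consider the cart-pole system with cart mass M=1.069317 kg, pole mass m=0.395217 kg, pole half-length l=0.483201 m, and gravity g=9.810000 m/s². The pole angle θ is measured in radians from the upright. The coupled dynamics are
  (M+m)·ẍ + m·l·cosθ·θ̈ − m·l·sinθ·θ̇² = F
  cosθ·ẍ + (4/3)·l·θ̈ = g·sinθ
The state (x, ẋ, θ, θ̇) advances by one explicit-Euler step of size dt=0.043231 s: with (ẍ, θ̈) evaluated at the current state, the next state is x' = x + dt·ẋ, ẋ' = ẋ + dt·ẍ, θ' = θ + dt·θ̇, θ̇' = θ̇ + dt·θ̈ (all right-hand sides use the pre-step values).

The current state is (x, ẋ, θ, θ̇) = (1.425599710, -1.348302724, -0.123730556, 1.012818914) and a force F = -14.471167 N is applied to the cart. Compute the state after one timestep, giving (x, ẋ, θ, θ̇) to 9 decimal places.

(1.367311235, -1.869566443, -0.079945382, 1.734473361)

sinθ=-0.123415094, cosθ=0.992355135
temp = (F + m·l·θ̇²·sinθ)/(M+m) = (-14.471167 + -0.024176606)/1.464534 = -9.897580804
θ̈ = (g·sinθ − cosθ·temp)/(l·(4/3 − m·cos²θ/(M+m))) = 16.692985293
ẍ = temp − m·l·θ̈·cosθ/(M+m) = -12.057637326
Euler: x'=1.425599710+0.043231·-1.348302724=1.367311235, ẋ'=-1.348302724+0.043231·-12.057637326=-1.869566443
       θ'=-0.123730556+0.043231·1.012818914=-0.079945382, θ̇'=1.012818914+0.043231·16.692985293=1.734473361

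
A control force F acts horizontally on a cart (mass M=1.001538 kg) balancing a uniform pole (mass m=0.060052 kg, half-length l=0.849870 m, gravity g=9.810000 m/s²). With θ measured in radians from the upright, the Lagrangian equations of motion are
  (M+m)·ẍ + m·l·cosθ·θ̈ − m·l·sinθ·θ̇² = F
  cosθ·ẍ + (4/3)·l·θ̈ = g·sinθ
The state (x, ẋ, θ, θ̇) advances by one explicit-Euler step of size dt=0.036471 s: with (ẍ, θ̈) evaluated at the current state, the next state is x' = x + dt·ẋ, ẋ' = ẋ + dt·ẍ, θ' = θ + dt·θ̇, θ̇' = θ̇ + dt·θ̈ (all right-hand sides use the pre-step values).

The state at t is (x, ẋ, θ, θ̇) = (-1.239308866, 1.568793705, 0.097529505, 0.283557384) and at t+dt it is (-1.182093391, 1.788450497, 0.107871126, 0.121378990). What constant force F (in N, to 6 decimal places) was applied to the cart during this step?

F = 6.167454 N

ẍ = (ẋ'−ẋ)/dt = (1.788450497−1.568793705)/0.036471 = 6.022780
θ̈ = (θ̇'−θ̇)/dt = (0.121378990−0.283557384)/0.036471 = -4.446777
sinθ=0.097375, cosθ=0.995248
F = (M+m)·ẍ + m·l·cosθ·θ̈ − m·l·sinθ·θ̇² = 6.393723 + -0.225869 − 0.000400 = 6.167454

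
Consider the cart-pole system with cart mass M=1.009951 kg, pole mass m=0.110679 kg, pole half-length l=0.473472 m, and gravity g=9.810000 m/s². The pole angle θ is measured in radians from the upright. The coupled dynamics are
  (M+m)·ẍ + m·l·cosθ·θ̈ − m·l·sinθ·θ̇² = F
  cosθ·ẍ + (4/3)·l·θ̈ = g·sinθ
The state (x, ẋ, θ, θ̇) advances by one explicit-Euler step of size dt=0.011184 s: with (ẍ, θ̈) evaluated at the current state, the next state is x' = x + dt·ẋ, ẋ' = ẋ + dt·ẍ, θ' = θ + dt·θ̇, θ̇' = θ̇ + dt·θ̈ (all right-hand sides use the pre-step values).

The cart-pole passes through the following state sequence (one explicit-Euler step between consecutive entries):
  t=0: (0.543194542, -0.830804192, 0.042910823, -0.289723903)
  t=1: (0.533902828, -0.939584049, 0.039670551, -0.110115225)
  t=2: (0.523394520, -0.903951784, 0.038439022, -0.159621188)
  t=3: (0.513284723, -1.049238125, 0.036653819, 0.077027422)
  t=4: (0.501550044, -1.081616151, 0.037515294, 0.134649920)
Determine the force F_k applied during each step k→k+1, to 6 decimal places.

F_0 = -10.059070 N
F_1 = 3.338525 N
F_2 = -13.449640 N
F_3 = -2.974457 N

step 0→1:
  ẍ = (ẋ'−ẋ)/dt = (-0.939584049−-0.830804192)/0.011184 = -9.726382
  θ̈ = (θ̇'−θ̇)/dt = (-0.110115225−-0.289723903)/0.011184 = 16.059431
  sinθ=0.042898, cosθ=0.999079
  F = (M+m)·ẍ + m·l·cosθ·θ̈ − m·l·sinθ·θ̇² = -10.899676 + 0.840794 − 0.000189 = -10.059070
step 1→2:
  ẍ = (ẋ'−ẋ)/dt = (-0.903951784−-0.939584049)/0.011184 = 3.186004
  θ̈ = (θ̇'−θ̇)/dt = (-0.159621188−-0.110115225)/0.011184 = -4.426499
  sinθ=0.039660, cosθ=0.999213
  F = (M+m)·ẍ + m·l·cosθ·θ̈ − m·l·sinθ·θ̇² = 3.570331 + -0.231781 − 0.000025 = 3.338525
step 2→3:
  ẍ = (ẋ'−ẋ)/dt = (-1.049238125−-0.903951784)/0.011184 = -12.990553
  θ̈ = (θ̇'−θ̇)/dt = (0.077027422−-0.159621188)/0.011184 = 21.159568
  sinθ=0.038430, cosθ=0.999261
  F = (M+m)·ẍ + m·l·cosθ·θ̈ − m·l·sinθ·θ̇² = -14.557603 + 1.108014 − 0.000051 = -13.449640
step 3→4:
  ẍ = (ẋ'−ẋ)/dt = (-1.081616151−-1.049238125)/0.011184 = -2.895031
  θ̈ = (θ̇'−θ̇)/dt = (0.134649920−0.077027422)/0.011184 = 5.152226
  sinθ=0.036646, cosθ=0.999328
  F = (M+m)·ẍ + m·l·cosθ·θ̈ − m·l·sinθ·θ̇² = -3.244258 + 0.269813 − 0.000011 = -2.974457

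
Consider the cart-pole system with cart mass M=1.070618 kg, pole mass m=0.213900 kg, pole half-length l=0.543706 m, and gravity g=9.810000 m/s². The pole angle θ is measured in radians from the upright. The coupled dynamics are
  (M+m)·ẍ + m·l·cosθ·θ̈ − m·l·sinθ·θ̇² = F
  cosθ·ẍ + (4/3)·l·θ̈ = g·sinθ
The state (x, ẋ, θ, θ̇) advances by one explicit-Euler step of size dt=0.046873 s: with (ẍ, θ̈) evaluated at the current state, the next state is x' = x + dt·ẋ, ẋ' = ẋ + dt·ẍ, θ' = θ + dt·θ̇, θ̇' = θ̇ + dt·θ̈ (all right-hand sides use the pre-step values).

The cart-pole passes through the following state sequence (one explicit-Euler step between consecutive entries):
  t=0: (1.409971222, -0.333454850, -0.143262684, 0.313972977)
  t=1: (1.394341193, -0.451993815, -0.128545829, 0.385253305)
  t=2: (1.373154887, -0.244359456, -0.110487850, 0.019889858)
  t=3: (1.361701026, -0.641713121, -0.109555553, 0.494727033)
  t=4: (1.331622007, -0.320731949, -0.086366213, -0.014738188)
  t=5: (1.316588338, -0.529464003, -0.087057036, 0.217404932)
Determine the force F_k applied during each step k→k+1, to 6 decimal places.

F_0 = -3.071786 N
F_1 = 4.793230 N
F_2 = -9.718206 N
F_3 = 7.542872 N
F_4 = -5.146303 N

step 0→1:
  ẍ = (ẋ'−ẋ)/dt = (-0.451993815−-0.333454850)/0.046873 = -2.528939
  θ̈ = (θ̇'−θ̇)/dt = (0.385253305−0.313972977)/0.046873 = 1.520712
  sinθ=-0.142773, cosθ=0.989755
  F = (M+m)·ẍ + m·l·cosθ·θ̈ − m·l·sinθ·θ̇² = -3.248468 + 0.175045 − -0.001637 = -3.071786
step 1→2:
  ẍ = (ẋ'−ẋ)/dt = (-0.244359456−-0.451993815)/0.046873 = 4.429722
  θ̈ = (θ̇'−θ̇)/dt = (0.019889858−0.385253305)/0.046873 = -7.794753
  sinθ=-0.128192, cosθ=0.991749
  F = (M+m)·ẍ + m·l·cosθ·θ̈ − m·l·sinθ·θ̇² = 5.690058 + -0.899040 − -0.002213 = 4.793230
step 2→3:
  ẍ = (ẋ'−ẋ)/dt = (-0.641713121−-0.244359456)/0.046873 = -8.477240
  θ̈ = (θ̇'−θ̇)/dt = (0.494727033−0.019889858)/0.046873 = 10.130292
  sinθ=-0.110263, cosθ=0.993902
  F = (M+m)·ẍ + m·l·cosθ·θ̈ − m·l·sinθ·θ̇² = -10.889167 + 1.170956 − -0.000005 = -9.718206
step 3→4:
  ẍ = (ẋ'−ẋ)/dt = (-0.320731949−-0.641713121)/0.046873 = 6.847891
  θ̈ = (θ̇'−θ̇)/dt = (-0.014738188−0.494727033)/0.046873 = -10.869055
  sinθ=-0.109337, cosθ=0.994005
  F = (M+m)·ẍ + m·l·cosθ·θ̈ − m·l·sinθ·θ̇² = 8.796239 + -1.256479 − -0.003112 = 7.542872
step 4→5:
  ẍ = (ẋ'−ẋ)/dt = (-0.529464003−-0.320731949)/0.046873 = -4.453140
  θ̈ = (θ̇'−θ̇)/dt = (0.217404932−-0.014738188)/0.046873 = 4.952598
  sinθ=-0.086259, cosθ=0.996273
  F = (M+m)·ẍ + m·l·cosθ·θ̈ − m·l·sinθ·θ̇² = -5.720139 + 0.573834 − -0.000002 = -5.146303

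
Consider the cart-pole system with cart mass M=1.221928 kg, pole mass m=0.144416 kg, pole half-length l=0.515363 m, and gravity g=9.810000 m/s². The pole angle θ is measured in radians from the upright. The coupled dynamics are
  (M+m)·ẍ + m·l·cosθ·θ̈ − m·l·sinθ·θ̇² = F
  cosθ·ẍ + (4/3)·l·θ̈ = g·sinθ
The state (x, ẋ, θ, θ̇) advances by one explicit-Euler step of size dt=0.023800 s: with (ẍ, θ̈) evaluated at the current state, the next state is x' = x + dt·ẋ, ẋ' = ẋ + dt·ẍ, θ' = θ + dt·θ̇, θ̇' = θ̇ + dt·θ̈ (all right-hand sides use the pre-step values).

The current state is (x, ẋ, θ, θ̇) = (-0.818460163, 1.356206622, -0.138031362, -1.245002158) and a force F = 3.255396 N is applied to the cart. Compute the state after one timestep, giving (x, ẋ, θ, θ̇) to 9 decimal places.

sinθ=-0.137593469, cosθ=0.990488787
temp = (F + m·l·θ̇²·sinθ)/(M+m) = (3.255396 + -0.015873276)/1.366344 = 2.370942254
θ̈ = (g·sinθ − cosθ·temp)/(l·(4/3 − m·cos²θ/(M+m))) = -5.835761777
ẍ = temp − m·l·θ̈·cosθ/(M+m) = 2.685800892
Euler: x'=-0.818460163+0.023800·1.356206622=-0.786182445, ẋ'=1.356206622+0.023800·2.685800892=1.420128683
       θ'=-0.138031362+0.023800·-1.245002158=-0.167662413, θ̇'=-1.245002158+0.023800·-5.835761777=-1.383893288

(-0.786182445, 1.420128683, -0.167662413, -1.383893288)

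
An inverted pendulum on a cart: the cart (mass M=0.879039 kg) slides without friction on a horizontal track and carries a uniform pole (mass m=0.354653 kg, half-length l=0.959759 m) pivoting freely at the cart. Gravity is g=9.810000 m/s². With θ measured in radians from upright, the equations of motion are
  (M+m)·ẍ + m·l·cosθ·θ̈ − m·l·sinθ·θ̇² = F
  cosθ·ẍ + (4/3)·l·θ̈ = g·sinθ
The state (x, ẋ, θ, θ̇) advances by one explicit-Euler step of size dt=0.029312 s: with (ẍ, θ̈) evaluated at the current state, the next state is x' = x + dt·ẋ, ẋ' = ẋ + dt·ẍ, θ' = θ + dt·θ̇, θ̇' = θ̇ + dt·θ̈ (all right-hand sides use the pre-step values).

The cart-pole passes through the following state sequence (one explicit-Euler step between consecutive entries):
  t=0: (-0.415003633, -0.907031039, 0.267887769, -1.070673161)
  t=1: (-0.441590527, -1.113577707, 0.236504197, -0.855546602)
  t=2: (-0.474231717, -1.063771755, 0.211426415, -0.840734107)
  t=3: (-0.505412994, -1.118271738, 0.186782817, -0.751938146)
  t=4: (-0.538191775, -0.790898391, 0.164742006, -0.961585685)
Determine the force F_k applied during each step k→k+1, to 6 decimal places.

step 0→1:
  ẍ = (ẋ'−ẋ)/dt = (-1.113577707−-0.907031039)/0.029312 = -7.046488
  θ̈ = (θ̇'−θ̇)/dt = (-0.855546602−-1.070673161)/0.029312 = 7.339198
  sinθ=0.264695, cosθ=0.964332
  F = (M+m)·ẍ + m·l·cosθ·θ̈ − m·l·sinθ·θ̇² = -8.693196 + 2.409024 − 0.103282 = -6.387455
step 1→2:
  ẍ = (ẋ'−ẋ)/dt = (-1.063771755−-1.113577707)/0.029312 = 1.699166
  θ̈ = (θ̇'−θ̇)/dt = (-0.840734107−-0.855546602)/0.029312 = 0.505339
  sinθ=0.234306, cosθ=0.972163
  F = (M+m)·ẍ + m·l·cosθ·θ̈ − m·l·sinθ·θ̇² = 2.096247 + 0.167220 − 0.058376 = 2.205091
step 2→3:
  ẍ = (ẋ'−ẋ)/dt = (-1.118271738−-1.063771755)/0.029312 = -1.859306
  θ̈ = (θ̇'−θ̇)/dt = (-0.751938146−-0.840734107)/0.029312 = 3.029338
  sinθ=0.209855, cosθ=0.977733
  F = (M+m)·ẍ + m·l·cosθ·θ̈ − m·l·sinθ·θ̇² = -2.293811 + 1.008170 − 0.050490 = -1.336131
step 3→4:
  ẍ = (ẋ'−ẋ)/dt = (-0.790898391−-1.118271738)/0.029312 = 11.168578
  θ̈ = (θ̇'−θ̇)/dt = (-0.961585685−-0.751938146)/0.029312 = -7.152277
  sinθ=0.185699, cosθ=0.982607
  F = (M+m)·ẍ + m·l·cosθ·θ̈ − m·l·sinθ·θ̇² = 13.778585 + -2.392158 − 0.035739 = 11.350688

F_0 = -6.387455 N
F_1 = 2.205091 N
F_2 = -1.336131 N
F_3 = 11.350688 N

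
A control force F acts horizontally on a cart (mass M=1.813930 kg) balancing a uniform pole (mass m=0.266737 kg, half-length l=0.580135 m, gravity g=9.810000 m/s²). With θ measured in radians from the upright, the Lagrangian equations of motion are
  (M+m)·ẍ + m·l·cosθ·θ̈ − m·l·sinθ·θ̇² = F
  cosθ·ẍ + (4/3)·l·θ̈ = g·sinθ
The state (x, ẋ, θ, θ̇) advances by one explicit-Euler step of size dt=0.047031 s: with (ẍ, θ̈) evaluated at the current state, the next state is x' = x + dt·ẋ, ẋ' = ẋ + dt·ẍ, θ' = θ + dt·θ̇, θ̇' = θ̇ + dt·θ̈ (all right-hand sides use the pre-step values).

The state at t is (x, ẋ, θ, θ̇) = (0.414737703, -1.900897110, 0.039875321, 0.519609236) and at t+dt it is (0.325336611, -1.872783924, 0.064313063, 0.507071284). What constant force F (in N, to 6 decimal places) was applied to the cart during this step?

F = 1.200851 N

ẍ = (ẋ'−ẋ)/dt = (-1.872783924−-1.900897110)/0.047031 = 0.597759
θ̈ = (θ̇'−θ̇)/dt = (0.507071284−0.519609236)/0.047031 = -0.266589
sinθ=0.039865, cosθ=0.999205
F = (M+m)·ẍ + m·l·cosθ·θ̈ − m·l·sinθ·θ̇² = 1.243737 + -0.041220 − 0.001666 = 1.200851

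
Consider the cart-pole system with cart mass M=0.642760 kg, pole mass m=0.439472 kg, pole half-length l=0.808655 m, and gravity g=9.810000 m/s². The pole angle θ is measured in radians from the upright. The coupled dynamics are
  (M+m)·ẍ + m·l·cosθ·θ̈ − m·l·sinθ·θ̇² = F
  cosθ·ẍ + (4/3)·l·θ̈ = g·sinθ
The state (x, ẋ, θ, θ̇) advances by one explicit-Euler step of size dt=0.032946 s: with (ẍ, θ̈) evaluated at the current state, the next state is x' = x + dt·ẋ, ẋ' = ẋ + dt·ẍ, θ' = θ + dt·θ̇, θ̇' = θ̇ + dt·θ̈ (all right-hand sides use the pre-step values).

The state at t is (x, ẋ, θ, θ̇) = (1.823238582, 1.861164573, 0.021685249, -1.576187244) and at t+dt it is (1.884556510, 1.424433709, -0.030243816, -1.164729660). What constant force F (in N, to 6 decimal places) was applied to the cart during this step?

F = -9.927910 N

ẍ = (ẋ'−ẋ)/dt = (1.424433709−1.861164573)/0.032946 = -13.255960
θ̈ = (θ̇'−θ̇)/dt = (-1.164729660−-1.576187244)/0.032946 = 12.488848
sinθ=0.021684, cosθ=0.999765
F = (M+m)·ẍ + m·l·cosθ·θ̈ − m·l·sinθ·θ̇² = -14.346024 + 4.437259 − 0.019144 = -9.927910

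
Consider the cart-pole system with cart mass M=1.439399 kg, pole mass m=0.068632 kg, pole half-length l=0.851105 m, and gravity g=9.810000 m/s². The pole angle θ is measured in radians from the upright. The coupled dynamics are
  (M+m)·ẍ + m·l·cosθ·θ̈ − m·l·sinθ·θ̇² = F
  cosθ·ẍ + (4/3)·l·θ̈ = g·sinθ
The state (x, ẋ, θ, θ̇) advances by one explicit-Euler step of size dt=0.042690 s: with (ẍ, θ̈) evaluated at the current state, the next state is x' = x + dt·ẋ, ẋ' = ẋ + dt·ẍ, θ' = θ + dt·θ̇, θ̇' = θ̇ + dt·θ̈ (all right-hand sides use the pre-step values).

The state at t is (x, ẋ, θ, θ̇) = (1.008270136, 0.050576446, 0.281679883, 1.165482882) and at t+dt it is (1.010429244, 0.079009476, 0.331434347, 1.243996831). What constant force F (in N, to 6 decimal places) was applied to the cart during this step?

F = 1.085543 N

ẍ = (ẋ'−ẋ)/dt = (0.079009476−0.050576446)/0.042690 = 0.666035
θ̈ = (θ̇'−θ̇)/dt = (1.243996831−1.165482882)/0.042690 = 1.839165
sinθ=0.277970, cosθ=0.960590
F = (M+m)·ẍ + m·l·cosθ·θ̈ − m·l·sinθ·θ̇² = 1.004401 + 0.103197 − 0.022056 = 1.085543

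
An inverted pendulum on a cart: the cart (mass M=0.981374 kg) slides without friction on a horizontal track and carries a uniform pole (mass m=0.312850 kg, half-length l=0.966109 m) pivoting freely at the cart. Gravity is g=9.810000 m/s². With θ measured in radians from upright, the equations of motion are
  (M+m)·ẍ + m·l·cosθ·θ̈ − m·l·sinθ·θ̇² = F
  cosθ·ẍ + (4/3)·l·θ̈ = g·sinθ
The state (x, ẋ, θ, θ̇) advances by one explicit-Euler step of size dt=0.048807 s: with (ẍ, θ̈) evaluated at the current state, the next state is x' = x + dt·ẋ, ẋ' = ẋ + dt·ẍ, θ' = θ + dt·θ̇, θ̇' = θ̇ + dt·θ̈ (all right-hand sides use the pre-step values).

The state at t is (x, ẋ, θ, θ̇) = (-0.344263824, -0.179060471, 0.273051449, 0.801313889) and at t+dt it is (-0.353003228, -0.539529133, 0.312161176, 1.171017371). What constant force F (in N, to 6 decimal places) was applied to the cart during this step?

ẍ = (ẋ'−ẋ)/dt = (-0.539529133−-0.179060471)/0.048807 = -7.385593
θ̈ = (θ̇'−θ̇)/dt = (1.171017371−0.801313889)/0.048807 = 7.574804
sinθ=0.269671, cosθ=0.962952
F = (M+m)·ẍ + m·l·cosθ·θ̈ − m·l·sinθ·θ̇² = -9.558612 + 2.204645 − 0.052336 = -7.406304

F = -7.406304 N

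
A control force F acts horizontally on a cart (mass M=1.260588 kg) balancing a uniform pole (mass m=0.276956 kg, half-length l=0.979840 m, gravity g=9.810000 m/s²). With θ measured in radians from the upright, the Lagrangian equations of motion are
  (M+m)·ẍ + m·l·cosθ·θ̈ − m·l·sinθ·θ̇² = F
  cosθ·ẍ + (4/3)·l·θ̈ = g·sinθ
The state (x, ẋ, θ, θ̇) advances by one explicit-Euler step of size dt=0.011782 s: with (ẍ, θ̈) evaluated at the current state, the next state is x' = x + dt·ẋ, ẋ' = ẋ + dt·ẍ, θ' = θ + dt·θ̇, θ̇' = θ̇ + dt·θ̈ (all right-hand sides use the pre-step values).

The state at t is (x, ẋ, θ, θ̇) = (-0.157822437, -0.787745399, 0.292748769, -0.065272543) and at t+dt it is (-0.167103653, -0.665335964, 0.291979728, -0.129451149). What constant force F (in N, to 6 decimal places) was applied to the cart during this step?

ẍ = (ẋ'−ẋ)/dt = (-0.665335964−-0.787745399)/0.011782 = 10.389529
θ̈ = (θ̇'−θ̇)/dt = (-0.129451149−-0.065272543)/0.011782 = -5.447174
sinθ=0.288585, cosθ=0.957454
F = (M+m)·ẍ + m·l·cosθ·θ̈ − m·l·sinθ·θ̇² = 15.974359 + -1.415322 − 0.000334 = 14.558703

F = 14.558703 N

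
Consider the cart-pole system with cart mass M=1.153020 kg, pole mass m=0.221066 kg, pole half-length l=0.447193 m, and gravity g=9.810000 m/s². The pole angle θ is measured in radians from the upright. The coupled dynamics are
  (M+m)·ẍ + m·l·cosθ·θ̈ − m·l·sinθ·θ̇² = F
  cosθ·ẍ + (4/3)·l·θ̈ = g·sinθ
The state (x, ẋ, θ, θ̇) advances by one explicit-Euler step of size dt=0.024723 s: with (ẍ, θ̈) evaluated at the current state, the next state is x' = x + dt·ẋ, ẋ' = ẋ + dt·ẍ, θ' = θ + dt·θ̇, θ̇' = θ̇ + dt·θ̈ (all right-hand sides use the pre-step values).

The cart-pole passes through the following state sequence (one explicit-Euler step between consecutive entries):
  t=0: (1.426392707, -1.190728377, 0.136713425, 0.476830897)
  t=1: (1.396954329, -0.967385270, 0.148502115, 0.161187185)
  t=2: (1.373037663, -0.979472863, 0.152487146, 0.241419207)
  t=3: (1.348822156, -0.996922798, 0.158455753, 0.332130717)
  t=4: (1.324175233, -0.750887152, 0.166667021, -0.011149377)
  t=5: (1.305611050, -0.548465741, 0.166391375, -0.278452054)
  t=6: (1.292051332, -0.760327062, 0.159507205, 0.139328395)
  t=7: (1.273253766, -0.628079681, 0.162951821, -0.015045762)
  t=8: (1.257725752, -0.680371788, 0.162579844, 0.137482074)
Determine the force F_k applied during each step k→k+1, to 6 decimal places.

step 0→1:
  ẍ = (ẋ'−ẋ)/dt = (-0.967385270−-1.190728377)/0.024723 = 9.033819
  θ̈ = (θ̇'−θ̇)/dt = (0.161187185−0.476830897)/0.024723 = -12.767209
  sinθ=0.136288, cosθ=0.990669
  F = (M+m)·ẍ + m·l·cosθ·θ̈ − m·l·sinθ·θ̇² = 12.413244 + -1.250379 − 0.003063 = 11.159802
step 1→2:
  ẍ = (ẋ'−ẋ)/dt = (-0.979472863−-0.967385270)/0.024723 = -0.488921
  θ̈ = (θ̇'−θ̇)/dt = (0.241419207−0.161187185)/0.024723 = 3.245238
  sinθ=0.147957, cosθ=0.988994
  F = (M+m)·ẍ + m·l·cosθ·θ̈ − m·l·sinθ·θ̇² = -0.671819 + 0.317291 − 0.000380 = -0.354909
step 2→3:
  ẍ = (ẋ'−ẋ)/dt = (-0.996922798−-0.979472863)/0.024723 = -0.705818
  θ̈ = (θ̇'−θ̇)/dt = (0.332130717−0.241419207)/0.024723 = 3.669114
  sinθ=0.151897, cosθ=0.988396
  F = (M+m)·ẍ + m·l·cosθ·θ̈ − m·l·sinθ·θ̇² = -0.969854 + 0.358517 − 0.000875 = -0.612213
step 3→4:
  ẍ = (ẋ'−ẋ)/dt = (-0.750887152−-0.996922798)/0.024723 = 9.951691
  θ̈ = (θ̇'−θ̇)/dt = (-0.011149377−0.332130717)/0.024723 = -13.885050
  sinθ=0.157793, cosθ=0.987472
  F = (M+m)·ẍ + m·l·cosθ·θ̈ − m·l·sinθ·θ̇² = 13.674479 + -1.355468 − 0.001721 = 12.317290
step 4→5:
  ẍ = (ẋ'−ẋ)/dt = (-0.548465741−-0.750887152)/0.024723 = 8.187575
  θ̈ = (θ̇'−θ̇)/dt = (-0.278452054−-0.011149377)/0.024723 = -10.811903
  sinθ=0.165896, cosθ=0.986143
  F = (M+m)·ẍ + m·l·cosθ·θ̈ − m·l·sinθ·θ̇² = 11.250432 + -1.054045 − 0.000002 = 10.196385
step 5→6:
  ẍ = (ẋ'−ẋ)/dt = (-0.760327062−-0.548465741)/0.024723 = -8.569402
  θ̈ = (θ̇'−θ̇)/dt = (0.139328395−-0.278452054)/0.024723 = 16.898453
  sinθ=0.165625, cosθ=0.986189
  F = (M+m)·ẍ + m·l·cosθ·θ̈ − m·l·sinθ·θ̇² = -11.775095 + 1.647495 − 0.001270 = -10.128870
step 6→7:
  ẍ = (ẋ'−ẋ)/dt = (-0.628079681−-0.760327062)/0.024723 = 5.349164
  θ̈ = (θ̇'−θ̇)/dt = (-0.015045762−0.139328395)/0.024723 = -6.244151
  sinθ=0.158832, cosθ=0.987306
  F = (M+m)·ẍ + m·l·cosθ·θ̈ − m·l·sinθ·θ̇² = 7.350211 + -0.609456 − 0.000305 = 6.740451
step 7→8:
  ẍ = (ẋ'−ẋ)/dt = (-0.680371788−-0.628079681)/0.024723 = -2.115120
  θ̈ = (θ̇'−θ̇)/dt = (0.137482074−-0.015045762)/0.024723 = 6.169471
  sinθ=0.162232, cosθ=0.986753
  F = (M+m)·ẍ + m·l·cosθ·θ̈ − m·l·sinθ·θ̇² = -2.906357 + 0.601829 − 0.000004 = -2.304531

F_0 = 11.159802 N
F_1 = -0.354909 N
F_2 = -0.612213 N
F_3 = 12.317290 N
F_4 = 10.196385 N
F_5 = -10.128870 N
F_6 = 6.740451 N
F_7 = -2.304531 N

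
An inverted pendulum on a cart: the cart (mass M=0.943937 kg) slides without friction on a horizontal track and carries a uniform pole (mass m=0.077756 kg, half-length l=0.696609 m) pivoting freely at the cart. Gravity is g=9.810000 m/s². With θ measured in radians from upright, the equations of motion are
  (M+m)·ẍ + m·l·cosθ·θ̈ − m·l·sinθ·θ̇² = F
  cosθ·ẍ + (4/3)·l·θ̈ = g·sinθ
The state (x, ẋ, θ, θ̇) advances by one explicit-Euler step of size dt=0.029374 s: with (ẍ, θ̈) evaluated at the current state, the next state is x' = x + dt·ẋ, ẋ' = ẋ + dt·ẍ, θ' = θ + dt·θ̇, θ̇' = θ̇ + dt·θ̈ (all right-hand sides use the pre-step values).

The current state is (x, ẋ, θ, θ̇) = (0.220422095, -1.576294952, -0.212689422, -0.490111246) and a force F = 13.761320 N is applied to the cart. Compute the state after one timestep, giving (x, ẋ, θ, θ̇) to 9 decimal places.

sinθ=-0.211089481, cosθ=0.977466742
temp = (F + m·l·θ̇²·sinθ)/(M+m) = (13.761320 + -0.002746496)/1.021693 = 13.466445894
θ̈ = (g·sinθ − cosθ·temp)/(l·(4/3 − m·cos²θ/(M+m))) = -17.347420671
ẍ = temp − m·l·θ̈·cosθ/(M+m) = 14.365404043
Euler: x'=0.220422095+0.029374·-1.576294952=0.174120007, ẋ'=-1.576294952+0.029374·14.365404043=-1.154325574
       θ'=-0.212689422+0.029374·-0.490111246=-0.227085950, θ̇'=-0.490111246+0.029374·-17.347420671=-0.999674381

(0.174120007, -1.154325574, -0.227085950, -0.999674381)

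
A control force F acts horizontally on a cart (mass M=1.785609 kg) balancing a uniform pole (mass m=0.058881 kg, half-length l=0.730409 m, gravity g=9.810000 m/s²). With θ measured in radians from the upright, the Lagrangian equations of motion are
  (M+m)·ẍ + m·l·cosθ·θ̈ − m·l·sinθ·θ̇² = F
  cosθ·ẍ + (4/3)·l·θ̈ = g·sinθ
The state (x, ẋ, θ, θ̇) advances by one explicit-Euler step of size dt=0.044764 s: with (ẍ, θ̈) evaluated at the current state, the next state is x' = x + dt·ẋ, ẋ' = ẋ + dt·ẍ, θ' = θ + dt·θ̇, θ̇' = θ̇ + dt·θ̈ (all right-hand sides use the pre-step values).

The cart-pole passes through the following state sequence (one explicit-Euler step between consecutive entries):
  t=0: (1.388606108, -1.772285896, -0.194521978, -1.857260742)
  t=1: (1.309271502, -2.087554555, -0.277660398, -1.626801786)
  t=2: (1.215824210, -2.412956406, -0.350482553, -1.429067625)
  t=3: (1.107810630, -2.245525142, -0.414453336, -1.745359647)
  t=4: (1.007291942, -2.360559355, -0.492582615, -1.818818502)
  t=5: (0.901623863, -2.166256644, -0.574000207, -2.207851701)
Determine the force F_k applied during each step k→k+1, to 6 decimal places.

F_0 = -12.744656 N
F_1 = -13.194210 N
F_2 = 6.643717 N
F_3 = -4.751801 N
F_4 = 7.744148 N

step 0→1:
  ẍ = (ẋ'−ẋ)/dt = (-2.087554555−-1.772285896)/0.044764 = -7.042906
  θ̈ = (θ̇'−θ̇)/dt = (-1.626801786−-1.857260742)/0.044764 = 5.148310
  sinθ=-0.193298, cosθ=0.981140
  F = (M+m)·ẍ + m·l·cosθ·θ̈ − m·l·sinθ·θ̇² = -12.990570 + 0.217239 − -0.028676 = -12.744656
step 1→2:
  ẍ = (ẋ'−ẋ)/dt = (-2.412956406−-2.087554555)/0.044764 = -7.269276
  θ̈ = (θ̇'−θ̇)/dt = (-1.429067625−-1.626801786)/0.044764 = 4.417259
  sinθ=-0.274106, cosθ=0.961699
  F = (M+m)·ẍ + m·l·cosθ·θ̈ − m·l·sinθ·θ̇² = -13.408106 + 0.182698 − -0.031198 = -13.194210
step 2→3:
  ẍ = (ẋ'−ẋ)/dt = (-2.245525142−-2.412956406)/0.044764 = 3.740311
  θ̈ = (θ̇'−θ̇)/dt = (-1.745359647−-1.429067625)/0.044764 = -7.065768
  sinθ=-0.343351, cosθ=0.939207
  F = (M+m)·ẍ + m·l·cosθ·θ̈ − m·l·sinθ·θ̇² = 6.898965 + -0.285405 − -0.030157 = 6.643717
step 3→4:
  ẍ = (ẋ'−ẋ)/dt = (-2.360559355−-2.245525142)/0.044764 = -2.569793
  θ̈ = (θ̇'−θ̇)/dt = (-1.818818502−-1.745359647)/0.044764 = -1.641025
  sinθ=-0.402690, cosθ=0.915337
  F = (M+m)·ẍ + m·l·cosθ·θ̈ − m·l·sinθ·θ̇² = -4.739957 + -0.064601 − -0.052757 = -4.751801
step 4→5:
  ẍ = (ẋ'−ẋ)/dt = (-2.166256644−-2.360559355)/0.044764 = 4.340602
  θ̈ = (θ̇'−θ̇)/dt = (-2.207851701−-1.818818502)/0.044764 = -8.690760
  sinθ=-0.472903, cosθ=0.881114
  F = (M+m)·ẍ + m·l·cosθ·θ̈ − m·l·sinθ·θ̇² = 8.006197 + -0.329330 − -0.067281 = 7.744148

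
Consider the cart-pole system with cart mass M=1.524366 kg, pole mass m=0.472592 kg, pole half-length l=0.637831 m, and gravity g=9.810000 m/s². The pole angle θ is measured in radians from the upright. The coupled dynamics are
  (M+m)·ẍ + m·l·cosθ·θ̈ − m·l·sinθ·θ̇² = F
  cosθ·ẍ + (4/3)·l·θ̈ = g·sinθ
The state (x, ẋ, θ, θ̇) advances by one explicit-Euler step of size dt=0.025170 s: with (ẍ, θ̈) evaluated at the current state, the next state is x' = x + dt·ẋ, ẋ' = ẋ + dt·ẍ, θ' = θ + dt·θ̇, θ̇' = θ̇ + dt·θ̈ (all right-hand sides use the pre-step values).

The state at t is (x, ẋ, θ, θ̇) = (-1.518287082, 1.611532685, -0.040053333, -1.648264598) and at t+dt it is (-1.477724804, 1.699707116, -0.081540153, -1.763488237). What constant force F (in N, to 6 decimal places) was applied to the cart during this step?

ẍ = (ẋ'−ẋ)/dt = (1.699707116−1.611532685)/0.025170 = 3.503156
θ̈ = (θ̇'−θ̇)/dt = (-1.763488237−-1.648264598)/0.025170 = -4.577816
sinθ=-0.040043, cosθ=0.999198
F = (M+m)·ẍ + m·l·cosθ·θ̈ − m·l·sinθ·θ̇² = 6.995655 + -1.378802 − -0.032792 = 5.649645

F = 5.649645 N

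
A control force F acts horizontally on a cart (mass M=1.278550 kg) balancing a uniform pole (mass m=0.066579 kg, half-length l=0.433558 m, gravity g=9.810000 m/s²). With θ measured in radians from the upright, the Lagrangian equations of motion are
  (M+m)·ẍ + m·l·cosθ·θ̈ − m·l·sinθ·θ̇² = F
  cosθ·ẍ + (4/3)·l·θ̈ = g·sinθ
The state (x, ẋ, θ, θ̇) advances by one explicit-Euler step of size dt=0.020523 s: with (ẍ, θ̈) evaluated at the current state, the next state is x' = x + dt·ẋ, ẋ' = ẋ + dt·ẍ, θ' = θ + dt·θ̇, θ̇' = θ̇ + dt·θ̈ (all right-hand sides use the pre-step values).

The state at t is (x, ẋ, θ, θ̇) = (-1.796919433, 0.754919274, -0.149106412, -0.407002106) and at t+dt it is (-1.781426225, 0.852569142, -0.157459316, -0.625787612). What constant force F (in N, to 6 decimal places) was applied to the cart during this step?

ẍ = (ẋ'−ẋ)/dt = (0.852569142−0.754919274)/0.020523 = 4.758070
θ̈ = (θ̇'−θ̇)/dt = (-0.625787612−-0.407002106)/0.020523 = -10.660503
sinθ=-0.148555, cosθ=0.988904
F = (M+m)·ẍ + m·l·cosθ·θ̈ − m·l·sinθ·θ̇² = 6.400218 + -0.304310 − -0.000710 = 6.096618

F = 6.096618 N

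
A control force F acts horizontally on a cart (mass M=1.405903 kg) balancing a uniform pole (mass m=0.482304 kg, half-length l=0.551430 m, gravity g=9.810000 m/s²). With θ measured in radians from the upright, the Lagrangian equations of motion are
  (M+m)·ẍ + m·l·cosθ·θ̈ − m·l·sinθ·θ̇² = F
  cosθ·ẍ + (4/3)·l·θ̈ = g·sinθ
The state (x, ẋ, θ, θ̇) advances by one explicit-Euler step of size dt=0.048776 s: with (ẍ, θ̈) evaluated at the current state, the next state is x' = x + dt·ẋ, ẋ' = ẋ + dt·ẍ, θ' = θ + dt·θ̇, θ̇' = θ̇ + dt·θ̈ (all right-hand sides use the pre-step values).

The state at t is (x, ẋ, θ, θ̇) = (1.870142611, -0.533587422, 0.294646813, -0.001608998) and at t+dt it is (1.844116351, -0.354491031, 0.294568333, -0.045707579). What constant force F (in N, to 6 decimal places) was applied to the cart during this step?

ẍ = (ẋ'−ẋ)/dt = (-0.354491031−-0.533587422)/0.048776 = 3.671814
θ̈ = (θ̇'−θ̇)/dt = (-0.045707579−-0.001608998)/0.048776 = -0.904104
sinθ=0.290402, cosθ=0.956905
F = (M+m)·ẍ + m·l·cosθ·θ̈ − m·l·sinθ·θ̇² = 6.933145 + -0.230090 − 0.000000 = 6.703054

F = 6.703054 N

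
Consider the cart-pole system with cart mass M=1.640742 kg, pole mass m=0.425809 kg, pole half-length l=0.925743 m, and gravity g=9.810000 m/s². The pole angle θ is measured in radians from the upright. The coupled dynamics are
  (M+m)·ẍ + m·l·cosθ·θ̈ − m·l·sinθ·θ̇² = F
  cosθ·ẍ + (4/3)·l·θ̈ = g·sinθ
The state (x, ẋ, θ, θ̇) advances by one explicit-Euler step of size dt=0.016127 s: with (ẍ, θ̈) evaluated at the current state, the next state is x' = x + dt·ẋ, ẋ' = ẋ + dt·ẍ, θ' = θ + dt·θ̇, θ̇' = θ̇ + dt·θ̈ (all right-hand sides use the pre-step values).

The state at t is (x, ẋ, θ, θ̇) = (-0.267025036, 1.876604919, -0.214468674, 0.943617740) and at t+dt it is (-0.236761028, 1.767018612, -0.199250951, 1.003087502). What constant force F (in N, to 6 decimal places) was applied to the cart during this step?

ẍ = (ẋ'−ẋ)/dt = (1.767018612−1.876604919)/0.016127 = -6.795207
θ̈ = (θ̇'−θ̇)/dt = (1.003087502−0.943617740)/0.016127 = 3.687590
sinθ=-0.212828, cosθ=0.977090
F = (M+m)·ẍ + m·l·cosθ·θ̈ − m·l·sinθ·θ̇² = -14.042642 + 1.420307 − -0.074701 = -12.547634

F = -12.547634 N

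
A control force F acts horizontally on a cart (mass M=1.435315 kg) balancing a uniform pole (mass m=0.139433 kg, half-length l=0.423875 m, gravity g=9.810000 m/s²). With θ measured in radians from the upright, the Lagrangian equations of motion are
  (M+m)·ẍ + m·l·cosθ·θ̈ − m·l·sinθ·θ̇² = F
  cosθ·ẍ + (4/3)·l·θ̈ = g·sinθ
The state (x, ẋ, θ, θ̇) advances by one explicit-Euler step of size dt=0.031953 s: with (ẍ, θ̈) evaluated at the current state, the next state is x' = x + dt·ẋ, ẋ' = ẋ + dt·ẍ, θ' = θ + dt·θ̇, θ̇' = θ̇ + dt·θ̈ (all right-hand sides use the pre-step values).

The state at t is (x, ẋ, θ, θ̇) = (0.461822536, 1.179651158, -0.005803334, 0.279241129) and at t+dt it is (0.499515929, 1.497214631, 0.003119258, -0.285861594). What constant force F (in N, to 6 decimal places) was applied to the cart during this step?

ẍ = (ẋ'−ẋ)/dt = (1.497214631−1.179651158)/0.031953 = 9.938456
θ̈ = (θ̇'−θ̇)/dt = (-0.285861594−0.279241129)/0.031953 = -17.685436
sinθ=-0.005803, cosθ=0.999983
F = (M+m)·ẍ + m·l·cosθ·θ̈ − m·l·sinθ·θ̇² = 15.650563 + -1.045230 − -0.000027 = 14.605360

F = 14.605360 N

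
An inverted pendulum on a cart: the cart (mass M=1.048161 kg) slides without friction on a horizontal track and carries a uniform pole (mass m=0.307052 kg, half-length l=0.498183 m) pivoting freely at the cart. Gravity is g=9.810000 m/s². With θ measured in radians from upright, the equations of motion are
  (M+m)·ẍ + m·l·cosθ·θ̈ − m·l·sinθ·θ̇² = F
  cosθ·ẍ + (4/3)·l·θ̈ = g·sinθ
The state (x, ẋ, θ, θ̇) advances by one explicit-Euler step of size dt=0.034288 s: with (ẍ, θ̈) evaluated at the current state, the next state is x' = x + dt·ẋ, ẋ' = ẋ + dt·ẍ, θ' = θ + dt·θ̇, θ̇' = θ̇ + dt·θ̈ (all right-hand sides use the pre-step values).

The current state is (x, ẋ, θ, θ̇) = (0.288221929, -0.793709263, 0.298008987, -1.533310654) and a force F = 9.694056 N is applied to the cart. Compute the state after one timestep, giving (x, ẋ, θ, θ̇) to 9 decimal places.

sinθ=0.293617535, cosθ=0.955922980
temp = (F + m·l·θ̇²·sinθ)/(M+m) = (9.694056 + 0.105594945)/1.355213 = 7.231078026
θ̈ = (g·sinθ − cosθ·temp)/(l·(4/3 − m·cos²θ/(M+m))) = -7.185808752
ẍ = temp − m·l·θ̈·cosθ/(M+m) = 8.006417386
Euler: x'=0.288221929+0.034288·-0.793709263=0.261007226, ẋ'=-0.793709263+0.034288·8.006417386=-0.519185224
       θ'=0.298008987+0.034288·-1.533310654=0.245434831, θ̇'=-1.533310654+0.034288·-7.185808752=-1.779697664

(0.261007226, -0.519185224, 0.245434831, -1.779697664)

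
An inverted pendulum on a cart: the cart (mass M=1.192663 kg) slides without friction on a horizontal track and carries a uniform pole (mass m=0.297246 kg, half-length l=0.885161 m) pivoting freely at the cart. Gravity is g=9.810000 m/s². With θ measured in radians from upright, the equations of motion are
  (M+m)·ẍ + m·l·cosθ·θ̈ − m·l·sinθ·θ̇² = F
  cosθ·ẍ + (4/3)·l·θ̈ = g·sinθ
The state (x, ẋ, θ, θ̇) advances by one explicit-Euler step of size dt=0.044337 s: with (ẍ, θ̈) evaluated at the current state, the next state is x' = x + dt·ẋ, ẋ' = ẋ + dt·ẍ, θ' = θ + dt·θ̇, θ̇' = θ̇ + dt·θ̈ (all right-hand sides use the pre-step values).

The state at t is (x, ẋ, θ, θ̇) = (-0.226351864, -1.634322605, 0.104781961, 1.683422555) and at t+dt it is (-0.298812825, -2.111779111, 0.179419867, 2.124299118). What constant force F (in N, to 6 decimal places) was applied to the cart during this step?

F = -13.520566 N

ẍ = (ẋ'−ẋ)/dt = (-2.111779111−-1.634322605)/0.044337 = -10.768805
θ̈ = (θ̇'−θ̇)/dt = (2.124299118−1.683422555)/0.044337 = 9.943762
sinθ=0.104590, cosθ=0.994515
F = (M+m)·ẍ + m·l·cosθ·θ̈ − m·l·sinθ·θ̇² = -16.044539 + 2.601959 − 0.077986 = -13.520566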